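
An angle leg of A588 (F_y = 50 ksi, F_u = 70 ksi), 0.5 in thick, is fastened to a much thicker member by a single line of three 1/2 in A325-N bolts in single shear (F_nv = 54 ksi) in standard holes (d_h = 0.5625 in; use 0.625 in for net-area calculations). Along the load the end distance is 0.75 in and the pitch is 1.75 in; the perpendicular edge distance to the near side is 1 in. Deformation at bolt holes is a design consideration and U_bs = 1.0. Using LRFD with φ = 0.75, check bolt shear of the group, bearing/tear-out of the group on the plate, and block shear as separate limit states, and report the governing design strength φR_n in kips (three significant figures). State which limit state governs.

Bolt shear: A_b = π·0.5²/4 = 0.1963 in²; R_n = 54 × 0.1963 × 3 × 1 = 31.81 kips → 0.75 × 31.81 = 23.9 kips.
Bearing: edge l_c = 0.4688, r_n = 19.69 kips; interior l_c = 1.188, r_n = 42 kips; R_n = 19.69 + 2·42 = 103.7 kips → 77.8 kips.
Block shear: A_gv = 2.125, A_nv = 1.344, A_nt = 0.3438 in²; R_n = min(0.6F_uA_nv, 0.6F_yA_gv) + U_bs·F_u·A_nt = 80.5 kips → 60.4 kips.
Bolt shear governs: 23.9 kips.

23.9 kips (bolt shear governs)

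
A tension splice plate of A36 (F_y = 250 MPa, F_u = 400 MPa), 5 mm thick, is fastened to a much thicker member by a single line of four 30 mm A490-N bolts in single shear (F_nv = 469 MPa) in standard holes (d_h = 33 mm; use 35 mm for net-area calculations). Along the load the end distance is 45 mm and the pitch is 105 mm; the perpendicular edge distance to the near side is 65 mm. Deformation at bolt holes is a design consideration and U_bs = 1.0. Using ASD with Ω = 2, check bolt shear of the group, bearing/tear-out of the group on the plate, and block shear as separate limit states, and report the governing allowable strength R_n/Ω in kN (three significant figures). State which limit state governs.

Bolt shear: A_b = π·30²/4 = 706.9 mm²; R_n = 469 × 706.9 × 4 × 1 / 1000 = 1326 kN → 1326 / 2 = 663 kN.
Bearing: edge l_c = 28.5, r_n = 68.4 kN; interior l_c = 72, r_n = 144 kN; R_n = 68.4 + 3·144 = 500.4 kN → 250 kN.
Block shear: A_gv = 1800, A_nv = 1188, A_nt = 237.5 mm²; R_n = min(0.6F_uA_nv, 0.6F_yA_gv) + U_bs·F_u·A_nt = 365 kN → 182 kN.
Block shear governs: 182 kN.

182 kN (block shear governs)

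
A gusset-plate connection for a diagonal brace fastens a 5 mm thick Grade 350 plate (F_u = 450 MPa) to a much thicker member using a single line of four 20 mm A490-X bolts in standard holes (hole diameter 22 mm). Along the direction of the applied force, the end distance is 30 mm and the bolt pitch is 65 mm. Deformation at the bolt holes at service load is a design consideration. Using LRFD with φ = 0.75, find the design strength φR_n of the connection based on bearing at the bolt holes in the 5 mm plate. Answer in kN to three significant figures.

281 kN

Per bolt r_n = 1.2 l_c t F_u ≤ 2.4 d t F_u; upper limit = 2.4 × 20 × 5 × 450 / 1000 = 108 kN.
Edge bolt: l_c = 30 − 22/2 = 19 mm → 1.2 × 19 × 5 × 450 / 1000 = 51.3 → r_n = 51.3 kN.
Interior bolts: l_c = 65 − 22 = 43 mm → 1.2 × 43 × 5 × 450 / 1000 = 116.1 → r_n = 108 kN.
R_n = 1 × 51.3 + 3 × 108 = 375.3 kN.
Design strength φR_n = 0.75 × 375.3 = 281 kN.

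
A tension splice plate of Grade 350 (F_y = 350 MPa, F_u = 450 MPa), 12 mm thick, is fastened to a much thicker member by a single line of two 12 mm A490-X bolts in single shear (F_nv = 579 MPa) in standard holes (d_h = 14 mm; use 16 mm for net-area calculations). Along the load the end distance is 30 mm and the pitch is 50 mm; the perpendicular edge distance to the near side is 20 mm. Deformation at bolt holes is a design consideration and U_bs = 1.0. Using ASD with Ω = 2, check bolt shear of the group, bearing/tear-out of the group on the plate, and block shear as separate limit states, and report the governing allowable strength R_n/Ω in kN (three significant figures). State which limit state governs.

Bolt shear: A_b = π·12²/4 = 113.1 mm²; R_n = 579 × 113.1 × 2 × 1 / 1000 = 131 kN → 131 / 2 = 65.5 kN.
Bearing: edge l_c = 23, r_n = 149 kN; interior l_c = 36, r_n = 155.5 kN; R_n = 149 + 1·155.5 = 304.6 kN → 152 kN.
Block shear: A_gv = 960, A_nv = 672, A_nt = 144 mm²; R_n = min(0.6F_uA_nv, 0.6F_yA_gv) + U_bs·F_u·A_nt = 246.2 kN → 123 kN.
Bolt shear governs: 65.5 kN.

65.5 kN (bolt shear governs)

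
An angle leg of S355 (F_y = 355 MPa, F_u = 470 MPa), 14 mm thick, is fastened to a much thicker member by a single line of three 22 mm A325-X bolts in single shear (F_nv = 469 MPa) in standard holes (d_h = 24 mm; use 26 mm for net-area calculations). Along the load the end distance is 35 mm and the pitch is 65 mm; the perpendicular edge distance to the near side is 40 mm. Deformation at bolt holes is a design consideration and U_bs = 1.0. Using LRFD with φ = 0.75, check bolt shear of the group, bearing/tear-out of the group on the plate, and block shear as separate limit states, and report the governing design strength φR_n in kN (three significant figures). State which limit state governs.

401 kN (bolt shear governs)

Bolt shear: A_b = π·22²/4 = 380.1 mm²; R_n = 469 × 380.1 × 3 × 1 / 1000 = 534.8 kN → 0.75 × 534.8 = 401 kN.
Bearing: edge l_c = 23, r_n = 181.6 kN; interior l_c = 41, r_n = 323.7 kN; R_n = 181.6 + 2·323.7 = 829.1 kN → 622 kN.
Block shear: A_gv = 2310, A_nv = 1400, A_nt = 378 mm²; R_n = min(0.6F_uA_nv, 0.6F_yA_gv) + U_bs·F_u·A_nt = 572.5 kN → 429 kN.
Bolt shear governs: 401 kN.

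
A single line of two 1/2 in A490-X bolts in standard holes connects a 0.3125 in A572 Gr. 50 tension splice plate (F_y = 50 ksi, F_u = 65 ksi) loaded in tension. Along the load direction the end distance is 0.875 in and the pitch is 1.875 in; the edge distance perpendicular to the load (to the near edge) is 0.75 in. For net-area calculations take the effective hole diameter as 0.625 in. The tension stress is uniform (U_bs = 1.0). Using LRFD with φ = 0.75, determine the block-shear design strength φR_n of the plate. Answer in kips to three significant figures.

23.2 kips

Shear plane L_v = 0.875 + 1·1.875 = 2.75 in; A_gv = 2.75 × 0.3125 = 0.8594 in².
A_nv = (2.75 − 1.5·0.625) × 0.3125 = 0.5664 in².
A_nt = (0.75 − 0.5·0.625) × 0.3125 = 0.1367 in².
0.6 F_u A_nv = 22.09 kips; 0.6 F_y A_gv = 25.78 kips → shear rupture governs the shear term.
R_n = 22.09 + 1.0 × 65 × 0.1367 = 30.98 kips.
Design strength φR_n = 0.75 × 30.98 = 23.2 kips.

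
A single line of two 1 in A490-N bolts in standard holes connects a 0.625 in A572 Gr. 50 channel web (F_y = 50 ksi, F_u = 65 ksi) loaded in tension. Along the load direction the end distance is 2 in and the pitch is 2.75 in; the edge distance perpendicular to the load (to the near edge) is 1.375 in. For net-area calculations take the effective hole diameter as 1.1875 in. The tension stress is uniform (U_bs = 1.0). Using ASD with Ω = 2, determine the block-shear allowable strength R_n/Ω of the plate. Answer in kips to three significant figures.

Shear plane L_v = 2 + 1·2.75 = 4.75 in; A_gv = 4.75 × 0.625 = 2.969 in².
A_nv = (4.75 − 1.5·1.1875) × 0.625 = 1.855 in².
A_nt = (1.375 − 0.5·1.1875) × 0.625 = 0.4883 in².
0.6 F_u A_nv = 72.36 kips; 0.6 F_y A_gv = 89.06 kips → shear rupture governs the shear term.
R_n = 72.36 + 1.0 × 65 × 0.4883 = 104.1 kips.
Allowable strength R_n/Ω = 104.1 / 2 = 52.1 kips.

52.1 kips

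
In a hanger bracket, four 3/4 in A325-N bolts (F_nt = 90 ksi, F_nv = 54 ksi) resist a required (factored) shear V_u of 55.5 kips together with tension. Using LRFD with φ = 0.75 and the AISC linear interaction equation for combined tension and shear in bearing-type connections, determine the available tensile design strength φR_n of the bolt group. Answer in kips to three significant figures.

A_b = π·0.75²/4 = 0.4418 in²; f_rv = 55.5 / (4 × 0.4418) = 31.41 ksi.
F'_nt = 1.3 F_nt − (F_nt / φF_nv) f_rv = 1.3·90 − (90/(0.75·54))·31.41 = 47.21 ksi, capped at F_nt → F'_nt = 47.21 ksi.
R_n = F'_nt · A_b · n = 47.21 × 0.4418 × 4 = 83.42 kips.
Design strength φR_n = 0.75 × 83.42 = 62.6 kips.

62.6 kips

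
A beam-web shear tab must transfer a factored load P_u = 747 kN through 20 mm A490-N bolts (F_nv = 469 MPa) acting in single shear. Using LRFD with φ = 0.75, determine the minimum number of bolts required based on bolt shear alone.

A_b = π·20²/4 = 314.2 mm².
Per-bolt design strength φR_n = 0.75 × 469 × 314.2 × 1 / 1000 = 110.5 kN.
n ≥ 747 / 110.5 = 6.76 → use 7 bolts.

7 bolts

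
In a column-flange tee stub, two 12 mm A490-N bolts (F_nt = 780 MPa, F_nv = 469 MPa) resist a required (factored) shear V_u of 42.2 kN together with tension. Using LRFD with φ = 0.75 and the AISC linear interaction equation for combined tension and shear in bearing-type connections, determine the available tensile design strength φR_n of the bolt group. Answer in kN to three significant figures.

102 kN

A_b = π·12²/4 = 113.1 mm²; f_rv = 42.2 × 1000 / (2 × 113.1) = 186.6 MPa.
F'_nt = 1.3 F_nt − (F_nt / φF_nv) f_rv = 1.3·780 − (780/(0.75·469))·186.6 = 600.3 MPa, capped at F_nt → F'_nt = 600.3 MPa.
R_n = F'_nt · A_b · n = 600.3 × 113.1 × 2 / 1000 = 135.8 kN.
Design strength φR_n = 0.75 × 135.8 = 102 kN.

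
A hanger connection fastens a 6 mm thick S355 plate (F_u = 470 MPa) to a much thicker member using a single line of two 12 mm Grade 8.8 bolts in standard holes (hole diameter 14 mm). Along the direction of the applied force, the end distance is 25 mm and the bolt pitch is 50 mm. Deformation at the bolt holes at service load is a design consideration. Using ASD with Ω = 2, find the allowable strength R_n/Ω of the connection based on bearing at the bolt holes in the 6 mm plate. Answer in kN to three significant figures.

71.1 kN

Per bolt r_n = 1.2 l_c t F_u ≤ 2.4 d t F_u; upper limit = 2.4 × 12 × 6 × 470 / 1000 = 81.22 kN.
Edge bolt: l_c = 25 − 14/2 = 18 mm → 1.2 × 18 × 6 × 470 / 1000 = 60.91 → r_n = 60.91 kN.
Interior bolts: l_c = 50 − 14 = 36 mm → 1.2 × 36 × 6 × 470 / 1000 = 121.8 → r_n = 81.22 kN.
R_n = 1 × 60.91 + 1 × 81.22 = 142.1 kN.
Allowable strength R_n/Ω = 142.1 / 2 = 71.1 kN.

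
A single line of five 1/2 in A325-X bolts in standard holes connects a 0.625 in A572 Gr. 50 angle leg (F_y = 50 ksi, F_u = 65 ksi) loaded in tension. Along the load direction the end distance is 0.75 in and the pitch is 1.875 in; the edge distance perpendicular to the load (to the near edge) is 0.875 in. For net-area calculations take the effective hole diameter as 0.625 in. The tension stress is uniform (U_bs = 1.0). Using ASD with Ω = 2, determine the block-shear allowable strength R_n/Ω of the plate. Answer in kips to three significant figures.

77.7 kips

Shear plane L_v = 0.75 + 4·1.875 = 8.25 in; A_gv = 8.25 × 0.625 = 5.156 in².
A_nv = (8.25 − 4.5·0.625) × 0.625 = 3.398 in².
A_nt = (0.875 − 0.5·0.625) × 0.625 = 0.3516 in².
0.6 F_u A_nv = 132.5 kips; 0.6 F_y A_gv = 154.7 kips → shear rupture governs the shear term.
R_n = 132.5 + 1.0 × 65 × 0.3516 = 155.4 kips.
Allowable strength R_n/Ω = 155.4 / 2 = 77.7 kips.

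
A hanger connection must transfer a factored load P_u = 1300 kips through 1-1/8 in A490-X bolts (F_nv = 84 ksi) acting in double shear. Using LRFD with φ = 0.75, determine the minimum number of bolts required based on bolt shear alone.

A_b = π·1.125²/4 = 0.994 in².
Per-bolt design strength φR_n = 0.75 × 84 × 0.994 × 2 = 125.2 kips.
n ≥ 1300 / 125.2 = 10.38 → use 11 bolts.

11 bolts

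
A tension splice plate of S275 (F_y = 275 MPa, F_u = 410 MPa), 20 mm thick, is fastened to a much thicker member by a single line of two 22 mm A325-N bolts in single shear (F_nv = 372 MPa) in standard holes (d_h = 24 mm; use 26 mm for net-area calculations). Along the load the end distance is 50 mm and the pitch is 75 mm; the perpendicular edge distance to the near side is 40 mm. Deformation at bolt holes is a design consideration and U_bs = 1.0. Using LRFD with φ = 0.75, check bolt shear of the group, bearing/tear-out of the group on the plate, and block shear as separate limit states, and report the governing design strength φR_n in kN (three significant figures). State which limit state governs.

Bolt shear: A_b = π·22²/4 = 380.1 mm²; R_n = 372 × 380.1 × 2 × 1 / 1000 = 282.8 kN → 0.75 × 282.8 = 212 kN.
Bearing: edge l_c = 38, r_n = 373.9 kN; interior l_c = 51, r_n = 433 kN; R_n = 373.9 + 1·433 = 806.9 kN → 605 kN.
Block shear: A_gv = 2500, A_nv = 1720, A_nt = 540 mm²; R_n = min(0.6F_uA_nv, 0.6F_yA_gv) + U_bs·F_u·A_nt = 633.9 kN → 475 kN.
Bolt shear governs: 212 kN.

212 kN (bolt shear governs)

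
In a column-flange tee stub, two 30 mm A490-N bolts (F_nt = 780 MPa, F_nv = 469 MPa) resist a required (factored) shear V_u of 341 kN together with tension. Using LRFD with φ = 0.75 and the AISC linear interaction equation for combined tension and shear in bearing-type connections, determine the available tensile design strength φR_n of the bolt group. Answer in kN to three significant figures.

508 kN

A_b = π·30²/4 = 706.9 mm²; f_rv = 341 × 1000 / (2 × 706.9) = 241.2 MPa.
F'_nt = 1.3 F_nt − (F_nt / φF_nv) f_rv = 1.3·780 − (780/(0.75·469))·241.2 = 479.1 MPa, capped at F_nt → F'_nt = 479.1 MPa.
R_n = F'_nt · A_b · n = 479.1 × 706.9 × 2 / 1000 = 677.3 kN.
Design strength φR_n = 0.75 × 677.3 = 508 kN.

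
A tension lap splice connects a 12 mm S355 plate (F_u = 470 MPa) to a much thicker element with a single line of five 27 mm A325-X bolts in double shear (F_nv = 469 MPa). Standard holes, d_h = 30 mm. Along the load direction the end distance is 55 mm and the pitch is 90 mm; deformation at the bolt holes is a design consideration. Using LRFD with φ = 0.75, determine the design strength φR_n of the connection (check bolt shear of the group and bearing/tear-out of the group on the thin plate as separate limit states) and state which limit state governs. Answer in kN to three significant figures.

1300 kN (bearing governs)

Bolt shear: A_b = π·27²/4 = 572.6 mm²; R_n = 469 × 572.6 × 5 × 2 / 1000 = 2685 kN → 0.75 × 2685 = 2010 kN.
Bearing (1.2 l_c t F_u ≤ 2.4 d t F_u): upper limit = 2.4·27·12·470 / 1000 = 365.5 kN.
  Edge l_c = 55 − 30/2 = 40 → r_n = 270.7 kN; interior l_c = 90 − 30 = 60 → r_n = 365.5 kN.
  R_n,bearing = 1·270.7 + 4·365.5 = 1733 kN → 0.75 × 1733 = 1300 kN.
Bearing governs: 1300 kN.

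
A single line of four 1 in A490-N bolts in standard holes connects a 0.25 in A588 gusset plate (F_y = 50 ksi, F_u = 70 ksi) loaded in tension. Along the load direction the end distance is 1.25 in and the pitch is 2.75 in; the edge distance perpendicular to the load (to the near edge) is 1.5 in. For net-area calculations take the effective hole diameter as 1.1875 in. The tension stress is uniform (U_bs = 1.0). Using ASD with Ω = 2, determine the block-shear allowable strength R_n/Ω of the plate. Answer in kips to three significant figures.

36 kips

Shear plane L_v = 1.25 + 3·2.75 = 9.5 in; A_gv = 9.5 × 0.25 = 2.375 in².
A_nv = (9.5 − 3.5·1.1875) × 0.25 = 1.336 in².
A_nt = (1.5 − 0.5·1.1875) × 0.25 = 0.2266 in².
0.6 F_u A_nv = 56.11 kips; 0.6 F_y A_gv = 71.25 kips → shear rupture governs the shear term.
R_n = 56.11 + 1.0 × 70 × 0.2266 = 71.97 kips.
Allowable strength R_n/Ω = 71.97 / 2 = 36 kips.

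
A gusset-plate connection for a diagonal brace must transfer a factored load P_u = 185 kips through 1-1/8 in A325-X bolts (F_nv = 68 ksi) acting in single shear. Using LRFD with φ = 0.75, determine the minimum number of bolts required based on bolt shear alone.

4 bolts

A_b = π·1.125²/4 = 0.994 in².
Per-bolt design strength φR_n = 0.75 × 68 × 0.994 × 1 = 50.69 kips.
n ≥ 185 / 50.69 = 3.649 → use 4 bolts.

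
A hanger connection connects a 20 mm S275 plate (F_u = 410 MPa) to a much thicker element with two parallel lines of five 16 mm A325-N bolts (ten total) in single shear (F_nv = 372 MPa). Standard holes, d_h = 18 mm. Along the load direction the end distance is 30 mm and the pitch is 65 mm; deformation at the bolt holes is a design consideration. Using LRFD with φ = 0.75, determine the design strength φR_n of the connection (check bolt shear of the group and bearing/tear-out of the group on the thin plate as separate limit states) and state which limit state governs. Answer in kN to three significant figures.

561 kN (bolt shear governs)

Bolt shear: A_b = π·16²/4 = 201.1 mm²; R_n = 372 × 201.1 × 10 × 1 / 1000 = 748 kN → 0.75 × 748 = 561 kN.
Bearing (1.2 l_c t F_u ≤ 2.4 d t F_u): upper limit = 2.4·16·20·410 / 1000 = 314.9 kN.
  Edge l_c = 30 − 18/2 = 21 → r_n = 206.6 kN; interior l_c = 65 − 18 = 47 → r_n = 314.9 kN.
  R_n,bearing = 2·206.6 + 8·314.9 = 2932 kN → 0.75 × 2932 = 2200 kN.
Bolt shear governs: 561 kN.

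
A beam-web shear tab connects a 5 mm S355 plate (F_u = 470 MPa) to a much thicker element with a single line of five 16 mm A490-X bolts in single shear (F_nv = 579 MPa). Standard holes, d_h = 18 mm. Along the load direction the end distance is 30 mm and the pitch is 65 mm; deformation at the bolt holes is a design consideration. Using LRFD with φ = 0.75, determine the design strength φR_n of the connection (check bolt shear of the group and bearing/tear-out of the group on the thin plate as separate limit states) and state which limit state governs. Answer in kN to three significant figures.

Bolt shear: A_b = π·16²/4 = 201.1 mm²; R_n = 579 × 201.1 × 5 × 1 / 1000 = 582.1 kN → 0.75 × 582.1 = 437 kN.
Bearing (1.2 l_c t F_u ≤ 2.4 d t F_u): upper limit = 2.4·16·5·470 / 1000 = 90.24 kN.
  Edge l_c = 30 − 18/2 = 21 → r_n = 59.22 kN; interior l_c = 65 − 18 = 47 → r_n = 90.24 kN.
  R_n,bearing = 1·59.22 + 4·90.24 = 420.2 kN → 0.75 × 420.2 = 315 kN.
Bearing governs: 315 kN.

315 kN (bearing governs)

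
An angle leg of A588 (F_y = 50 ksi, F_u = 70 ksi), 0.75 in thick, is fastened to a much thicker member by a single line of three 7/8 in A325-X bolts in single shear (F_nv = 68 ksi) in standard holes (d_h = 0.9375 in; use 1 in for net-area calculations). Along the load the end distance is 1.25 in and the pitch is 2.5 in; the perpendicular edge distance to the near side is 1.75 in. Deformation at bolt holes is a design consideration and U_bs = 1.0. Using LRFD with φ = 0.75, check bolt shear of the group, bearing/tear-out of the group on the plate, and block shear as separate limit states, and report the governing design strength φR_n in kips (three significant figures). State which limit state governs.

92 kips (bolt shear governs)

Bolt shear: A_b = π·0.875²/4 = 0.6013 in²; R_n = 68 × 0.6013 × 3 × 1 = 122.7 kips → 0.75 × 122.7 = 92 kips.
Bearing: edge l_c = 0.7812, r_n = 49.22 kips; interior l_c = 1.562, r_n = 98.44 kips; R_n = 49.22 + 2·98.44 = 246.1 kips → 185 kips.
Block shear: A_gv = 4.688, A_nv = 2.812, A_nt = 0.9375 in²; R_n = min(0.6F_uA_nv, 0.6F_yA_gv) + U_bs·F_u·A_nt = 183.8 kips → 138 kips.
Bolt shear governs: 92 kips.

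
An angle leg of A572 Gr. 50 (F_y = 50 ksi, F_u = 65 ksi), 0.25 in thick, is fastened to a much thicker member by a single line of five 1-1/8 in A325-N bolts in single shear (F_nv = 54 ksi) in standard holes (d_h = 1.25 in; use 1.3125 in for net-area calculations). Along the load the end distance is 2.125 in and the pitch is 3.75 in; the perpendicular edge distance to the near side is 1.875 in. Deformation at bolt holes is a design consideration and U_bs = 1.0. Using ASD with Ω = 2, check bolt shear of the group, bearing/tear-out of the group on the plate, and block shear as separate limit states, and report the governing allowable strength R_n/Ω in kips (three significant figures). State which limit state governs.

Bolt shear: A_b = π·1.125²/4 = 0.994 in²; R_n = 54 × 0.994 × 5 × 1 = 268.4 kips → 268.4 / 2 = 134 kips.
Bearing: edge l_c = 1.5, r_n = 29.25 kips; interior l_c = 2.5, r_n = 43.87 kips; R_n = 29.25 + 4·43.87 = 204.7 kips → 102 kips.
Block shear: A_gv = 4.281, A_nv = 2.805, A_nt = 0.3047 in²; R_n = min(0.6F_uA_nv, 0.6F_yA_gv) + U_bs·F_u·A_nt = 129.2 kips → 64.6 kips.
Block shear governs: 64.6 kips.

64.6 kips (block shear governs)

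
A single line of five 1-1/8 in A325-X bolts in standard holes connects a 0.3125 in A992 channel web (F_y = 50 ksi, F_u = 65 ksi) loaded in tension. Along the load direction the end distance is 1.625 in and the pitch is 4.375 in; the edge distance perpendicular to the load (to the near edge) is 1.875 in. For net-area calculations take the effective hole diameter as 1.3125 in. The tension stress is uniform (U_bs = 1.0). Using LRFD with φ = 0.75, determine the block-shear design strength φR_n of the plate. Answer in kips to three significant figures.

139 kips

Shear plane L_v = 1.625 + 4·4.375 = 19.12 in; A_gv = 19.12 × 0.3125 = 5.977 in².
A_nv = (19.12 − 4.5·1.3125) × 0.3125 = 4.131 in².
A_nt = (1.875 − 0.5·1.3125) × 0.3125 = 0.3809 in².
0.6 F_u A_nv = 161.1 kips; 0.6 F_y A_gv = 179.3 kips → shear rupture governs the shear term.
R_n = 161.1 + 1.0 × 65 × 0.3809 = 185.9 kips.
Design strength φR_n = 0.75 × 185.9 = 139 kips.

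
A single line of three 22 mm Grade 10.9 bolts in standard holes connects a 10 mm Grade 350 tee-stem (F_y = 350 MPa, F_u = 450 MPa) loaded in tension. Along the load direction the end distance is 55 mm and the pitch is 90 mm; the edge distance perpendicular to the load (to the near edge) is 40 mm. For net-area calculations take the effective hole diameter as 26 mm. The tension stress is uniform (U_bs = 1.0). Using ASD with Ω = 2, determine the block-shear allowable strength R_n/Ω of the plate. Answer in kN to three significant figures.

290 kN

Shear plane L_v = 55 + 2·90 = 235 mm; A_gv = 235 × 10 = 2350 mm².
A_nv = (235 − 2.5·26) × 10 = 1700 mm².
A_nt = (40 − 0.5·26) × 10 = 270 mm².
0.6 F_u A_nv = 459 kN; 0.6 F_y A_gv = 493.5 kN → shear rupture governs the shear term.
R_n = 459 + 1.0 × 450 × 270 / 1000 = 580.5 kN.
Allowable strength R_n/Ω = 580.5 / 2 = 290 kN.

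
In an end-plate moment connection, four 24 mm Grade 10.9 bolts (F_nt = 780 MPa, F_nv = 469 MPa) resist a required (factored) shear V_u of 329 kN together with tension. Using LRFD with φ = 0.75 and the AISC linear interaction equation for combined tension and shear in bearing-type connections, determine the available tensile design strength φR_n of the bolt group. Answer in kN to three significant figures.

A_b = π·24²/4 = 452.4 mm²; f_rv = 329 × 1000 / (4 × 452.4) = 181.8 MPa.
F'_nt = 1.3 F_nt − (F_nt / φF_nv) f_rv = 1.3·780 − (780/(0.75·469))·181.8 = 610.8 MPa, capped at F_nt → F'_nt = 610.8 MPa.
R_n = F'_nt · A_b · n = 610.8 × 452.4 × 4 / 1000 = 1105 kN.
Design strength φR_n = 0.75 × 1105 = 829 kN.

829 kN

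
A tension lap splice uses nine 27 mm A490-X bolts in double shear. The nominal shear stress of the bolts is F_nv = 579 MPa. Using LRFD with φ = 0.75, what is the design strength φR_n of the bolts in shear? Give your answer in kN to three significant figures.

A_b = π × 27² / 4 = 572.6 mm².
R_n = F_nv · A_b · n · n_s = 579 × 572.6 × 9 × 2 / 1000 = 5967 kN.
Design strength φR_n = 0.75 × 5967 = 4480 kN.

4480 kN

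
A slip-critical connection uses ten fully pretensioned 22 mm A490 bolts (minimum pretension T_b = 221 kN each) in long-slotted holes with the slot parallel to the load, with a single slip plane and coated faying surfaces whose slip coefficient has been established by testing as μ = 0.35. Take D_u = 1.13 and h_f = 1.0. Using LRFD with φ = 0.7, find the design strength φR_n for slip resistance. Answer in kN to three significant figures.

612 kN

R_n = μ · D_u · h_f · T_b · n_s · n_b = 0.35 × 1.13 × 1.0 × 221 × 1 × 10 = 874.1 kN.
Design strength φR_n = 0.7 × 874.1 = 612 kN.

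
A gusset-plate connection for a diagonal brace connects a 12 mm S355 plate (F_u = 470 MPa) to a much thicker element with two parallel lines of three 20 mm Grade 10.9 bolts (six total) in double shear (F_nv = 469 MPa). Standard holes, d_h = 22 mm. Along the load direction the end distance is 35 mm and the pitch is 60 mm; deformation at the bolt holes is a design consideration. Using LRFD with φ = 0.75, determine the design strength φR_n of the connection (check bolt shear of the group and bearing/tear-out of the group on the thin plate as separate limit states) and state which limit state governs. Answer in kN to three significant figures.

1020 kN (bearing governs)

Bolt shear: A_b = π·20²/4 = 314.2 mm²; R_n = 469 × 314.2 × 6 × 2 / 1000 = 1768 kN → 0.75 × 1768 = 1330 kN.
Bearing (1.2 l_c t F_u ≤ 2.4 d t F_u): upper limit = 2.4·20·12·470 / 1000 = 270.7 kN.
  Edge l_c = 35 − 22/2 = 24 → r_n = 162.4 kN; interior l_c = 60 − 22 = 38 → r_n = 257.2 kN.
  R_n,bearing = 2·162.4 + 4·257.2 = 1354 kN → 0.75 × 1354 = 1020 kN.
Bearing governs: 1020 kN.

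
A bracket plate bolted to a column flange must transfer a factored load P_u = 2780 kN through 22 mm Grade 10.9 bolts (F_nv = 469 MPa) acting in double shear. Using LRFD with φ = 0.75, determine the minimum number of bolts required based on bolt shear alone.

11 bolts

A_b = π·22²/4 = 380.1 mm².
Per-bolt design strength φR_n = 0.75 × 469 × 380.1 × 2 / 1000 = 267.4 kN.
n ≥ 2780 / 267.4 = 10.4 → use 11 bolts.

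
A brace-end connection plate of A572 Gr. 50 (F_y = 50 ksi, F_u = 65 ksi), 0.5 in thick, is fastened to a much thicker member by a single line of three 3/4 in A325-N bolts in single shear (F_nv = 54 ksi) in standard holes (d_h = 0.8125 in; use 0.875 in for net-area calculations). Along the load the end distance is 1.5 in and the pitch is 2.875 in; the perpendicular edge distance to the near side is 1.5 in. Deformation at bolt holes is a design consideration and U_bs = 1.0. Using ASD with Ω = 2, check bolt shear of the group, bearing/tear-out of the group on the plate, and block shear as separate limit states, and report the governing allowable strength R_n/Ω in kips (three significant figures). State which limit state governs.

Bolt shear: A_b = π·0.75²/4 = 0.4418 in²; R_n = 54 × 0.4418 × 3 × 1 = 71.57 kips → 71.57 / 2 = 35.8 kips.
Bearing: edge l_c = 1.094, r_n = 42.66 kips; interior l_c = 2.062, r_n = 58.5 kips; R_n = 42.66 + 2·58.5 = 159.7 kips → 79.8 kips.
Block shear: A_gv = 3.625, A_nv = 2.531, A_nt = 0.5312 in²; R_n = min(0.6F_uA_nv, 0.6F_yA_gv) + U_bs·F_u·A_nt = 133.2 kips → 66.6 kips.
Bolt shear governs: 35.8 kips.

35.8 kips (bolt shear governs)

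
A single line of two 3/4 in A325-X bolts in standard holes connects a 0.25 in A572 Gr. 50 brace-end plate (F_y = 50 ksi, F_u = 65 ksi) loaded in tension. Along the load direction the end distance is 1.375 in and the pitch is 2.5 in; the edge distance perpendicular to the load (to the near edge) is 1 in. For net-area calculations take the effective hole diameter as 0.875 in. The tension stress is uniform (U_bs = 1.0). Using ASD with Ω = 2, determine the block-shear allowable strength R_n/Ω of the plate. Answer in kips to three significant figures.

17.1 kips

Shear plane L_v = 1.375 + 1·2.5 = 3.875 in; A_gv = 3.875 × 0.25 = 0.9688 in².
A_nv = (3.875 − 1.5·0.875) × 0.25 = 0.6406 in².
A_nt = (1 − 0.5·0.875) × 0.25 = 0.1406 in².
0.6 F_u A_nv = 24.98 kips; 0.6 F_y A_gv = 29.06 kips → shear rupture governs the shear term.
R_n = 24.98 + 1.0 × 65 × 0.1406 = 34.12 kips.
Allowable strength R_n/Ω = 34.12 / 2 = 17.1 kips.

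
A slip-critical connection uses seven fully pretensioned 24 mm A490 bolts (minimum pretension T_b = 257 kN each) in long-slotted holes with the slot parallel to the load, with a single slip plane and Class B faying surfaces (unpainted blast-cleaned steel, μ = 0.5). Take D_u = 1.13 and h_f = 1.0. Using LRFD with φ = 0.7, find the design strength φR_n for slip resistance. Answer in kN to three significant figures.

712 kN

R_n = μ · D_u · h_f · T_b · n_s · n_b = 0.5 × 1.13 × 1.0 × 257 × 1 × 7 = 1016 kN.
Design strength φR_n = 0.7 × 1016 = 712 kN.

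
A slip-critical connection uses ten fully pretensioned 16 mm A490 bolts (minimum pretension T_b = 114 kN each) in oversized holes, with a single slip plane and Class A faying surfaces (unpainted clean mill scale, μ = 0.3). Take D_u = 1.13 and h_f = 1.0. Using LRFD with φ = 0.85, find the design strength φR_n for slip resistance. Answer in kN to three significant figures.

R_n = μ · D_u · h_f · T_b · n_s · n_b = 0.3 × 1.13 × 1.0 × 114 × 1 × 10 = 386.5 kN.
Design strength φR_n = 0.85 × 386.5 = 328 kN.

328 kN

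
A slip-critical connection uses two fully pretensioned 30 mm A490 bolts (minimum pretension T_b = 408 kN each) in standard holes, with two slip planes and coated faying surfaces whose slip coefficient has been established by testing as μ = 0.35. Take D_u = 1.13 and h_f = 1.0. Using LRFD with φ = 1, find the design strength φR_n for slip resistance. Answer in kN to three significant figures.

R_n = μ · D_u · h_f · T_b · n_s · n_b = 0.35 × 1.13 × 1.0 × 408 × 2 × 2 = 645.5 kN.
Design strength φR_n = 1 × 645.5 = 645 kN.

645 kN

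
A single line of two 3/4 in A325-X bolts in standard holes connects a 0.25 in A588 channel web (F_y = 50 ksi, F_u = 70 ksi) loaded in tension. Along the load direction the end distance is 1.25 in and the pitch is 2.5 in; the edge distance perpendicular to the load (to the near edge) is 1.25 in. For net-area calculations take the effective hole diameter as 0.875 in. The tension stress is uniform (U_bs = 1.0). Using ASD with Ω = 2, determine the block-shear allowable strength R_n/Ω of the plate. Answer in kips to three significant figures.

Shear plane L_v = 1.25 + 1·2.5 = 3.75 in; A_gv = 3.75 × 0.25 = 0.9375 in².
A_nv = (3.75 − 1.5·0.875) × 0.25 = 0.6094 in².
A_nt = (1.25 − 0.5·0.875) × 0.25 = 0.2031 in².
0.6 F_u A_nv = 25.59 kips; 0.6 F_y A_gv = 28.12 kips → shear rupture governs the shear term.
R_n = 25.59 + 1.0 × 70 × 0.2031 = 39.81 kips.
Allowable strength R_n/Ω = 39.81 / 2 = 19.9 kips.

19.9 kips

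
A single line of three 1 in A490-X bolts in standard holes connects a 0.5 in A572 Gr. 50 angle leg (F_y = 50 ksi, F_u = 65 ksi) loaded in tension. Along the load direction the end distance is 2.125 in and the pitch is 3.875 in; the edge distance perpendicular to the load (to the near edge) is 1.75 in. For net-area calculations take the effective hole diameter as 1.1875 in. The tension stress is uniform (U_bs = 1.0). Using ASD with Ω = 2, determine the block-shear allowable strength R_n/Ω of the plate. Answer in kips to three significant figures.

86.1 kips

Shear plane L_v = 2.125 + 2·3.875 = 9.875 in; A_gv = 9.875 × 0.5 = 4.938 in².
A_nv = (9.875 − 2.5·1.1875) × 0.5 = 3.453 in².
A_nt = (1.75 − 0.5·1.1875) × 0.5 = 0.5781 in².
0.6 F_u A_nv = 134.7 kips; 0.6 F_y A_gv = 148.1 kips → shear rupture governs the shear term.
R_n = 134.7 + 1.0 × 65 × 0.5781 = 172.2 kips.
Allowable strength R_n/Ω = 172.2 / 2 = 86.1 kips.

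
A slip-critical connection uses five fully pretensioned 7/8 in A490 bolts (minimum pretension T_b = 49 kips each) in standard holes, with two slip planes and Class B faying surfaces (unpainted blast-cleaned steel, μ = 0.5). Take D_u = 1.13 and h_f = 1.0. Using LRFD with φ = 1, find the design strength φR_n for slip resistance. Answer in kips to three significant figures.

R_n = μ · D_u · h_f · T_b · n_s · n_b = 0.5 × 1.13 × 1.0 × 49 × 2 × 5 = 276.8 kips.
Design strength φR_n = 1 × 276.8 = 277 kips.

277 kips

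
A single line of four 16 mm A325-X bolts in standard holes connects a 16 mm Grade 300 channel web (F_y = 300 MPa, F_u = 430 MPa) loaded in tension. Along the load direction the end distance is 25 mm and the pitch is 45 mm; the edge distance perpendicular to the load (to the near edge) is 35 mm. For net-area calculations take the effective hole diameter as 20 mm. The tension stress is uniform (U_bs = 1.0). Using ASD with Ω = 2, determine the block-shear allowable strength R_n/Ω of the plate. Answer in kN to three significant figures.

272 kN

Shear plane L_v = 25 + 3·45 = 160 mm; A_gv = 160 × 16 = 2560 mm².
A_nv = (160 − 3.5·20) × 16 = 1440 mm².
A_nt = (35 − 0.5·20) × 16 = 400 mm².
0.6 F_u A_nv = 371.5 kN; 0.6 F_y A_gv = 460.8 kN → shear rupture governs the shear term.
R_n = 371.5 + 1.0 × 430 × 400 / 1000 = 543.5 kN.
Allowable strength R_n/Ω = 543.5 / 2 = 272 kN.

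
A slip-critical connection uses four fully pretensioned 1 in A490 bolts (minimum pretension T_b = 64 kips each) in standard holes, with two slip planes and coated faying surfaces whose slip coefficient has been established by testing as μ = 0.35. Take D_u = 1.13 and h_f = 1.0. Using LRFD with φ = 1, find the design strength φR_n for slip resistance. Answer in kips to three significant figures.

202 kips

R_n = μ · D_u · h_f · T_b · n_s · n_b = 0.35 × 1.13 × 1.0 × 64 × 2 × 4 = 202.5 kips.
Design strength φR_n = 1 × 202.5 = 202 kips.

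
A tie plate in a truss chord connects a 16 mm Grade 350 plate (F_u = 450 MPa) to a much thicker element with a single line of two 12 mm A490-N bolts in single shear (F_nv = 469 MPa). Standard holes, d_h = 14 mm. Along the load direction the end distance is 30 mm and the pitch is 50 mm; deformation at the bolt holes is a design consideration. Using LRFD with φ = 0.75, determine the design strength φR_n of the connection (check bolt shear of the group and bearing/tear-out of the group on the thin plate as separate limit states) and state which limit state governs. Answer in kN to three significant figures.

79.6 kN (bolt shear governs)

Bolt shear: A_b = π·12²/4 = 113.1 mm²; R_n = 469 × 113.1 × 2 × 1 / 1000 = 106.1 kN → 0.75 × 106.1 = 79.6 kN.
Bearing (1.2 l_c t F_u ≤ 2.4 d t F_u): upper limit = 2.4·12·16·450 / 1000 = 207.4 kN.
  Edge l_c = 30 − 14/2 = 23 → r_n = 198.7 kN; interior l_c = 50 − 14 = 36 → r_n = 207.4 kN.
  R_n,bearing = 1·198.7 + 1·207.4 = 406.1 kN → 0.75 × 406.1 = 305 kN.
Bolt shear governs: 79.6 kN.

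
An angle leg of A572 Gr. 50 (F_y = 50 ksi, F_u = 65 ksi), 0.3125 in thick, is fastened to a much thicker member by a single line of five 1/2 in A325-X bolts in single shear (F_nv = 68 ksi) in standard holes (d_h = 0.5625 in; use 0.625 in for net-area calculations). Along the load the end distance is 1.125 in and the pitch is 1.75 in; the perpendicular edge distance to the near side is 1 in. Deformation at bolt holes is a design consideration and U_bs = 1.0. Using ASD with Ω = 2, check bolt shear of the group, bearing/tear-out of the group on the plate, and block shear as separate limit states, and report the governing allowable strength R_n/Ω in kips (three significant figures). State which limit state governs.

Bolt shear: A_b = π·0.5²/4 = 0.1963 in²; R_n = 68 × 0.1963 × 5 × 1 = 66.76 kips → 66.76 / 2 = 33.4 kips.
Bearing: edge l_c = 0.8438, r_n = 20.57 kips; interior l_c = 1.188, r_n = 24.38 kips; R_n = 20.57 + 4·24.38 = 118.1 kips → 59 kips.
Block shear: A_gv = 2.539, A_nv = 1.66, A_nt = 0.2148 in²; R_n = min(0.6F_uA_nv, 0.6F_yA_gv) + U_bs·F_u·A_nt = 78.71 kips → 39.4 kips.
Bolt shear governs: 33.4 kips.

33.4 kips (bolt shear governs)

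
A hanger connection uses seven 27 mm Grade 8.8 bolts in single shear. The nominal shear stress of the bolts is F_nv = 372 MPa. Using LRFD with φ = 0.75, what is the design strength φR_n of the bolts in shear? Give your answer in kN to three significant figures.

A_b = π × 27² / 4 = 572.6 mm².
R_n = F_nv · A_b · n · n_s = 372 × 572.6 × 7 × 1 / 1000 = 1491 kN.
Design strength φR_n = 0.75 × 1491 = 1120 kN.

1120 kN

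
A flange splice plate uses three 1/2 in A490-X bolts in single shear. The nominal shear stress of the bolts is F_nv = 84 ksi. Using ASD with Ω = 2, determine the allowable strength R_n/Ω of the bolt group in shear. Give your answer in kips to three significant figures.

A_b = π × 0.5² / 4 = 0.1963 in².
R_n = F_nv · A_b · n · n_s = 84 × 0.1963 × 3 × 1 = 49.48 kips.
Allowable strength R_n/Ω = 49.48 / 2 = 24.7 kips.

24.7 kips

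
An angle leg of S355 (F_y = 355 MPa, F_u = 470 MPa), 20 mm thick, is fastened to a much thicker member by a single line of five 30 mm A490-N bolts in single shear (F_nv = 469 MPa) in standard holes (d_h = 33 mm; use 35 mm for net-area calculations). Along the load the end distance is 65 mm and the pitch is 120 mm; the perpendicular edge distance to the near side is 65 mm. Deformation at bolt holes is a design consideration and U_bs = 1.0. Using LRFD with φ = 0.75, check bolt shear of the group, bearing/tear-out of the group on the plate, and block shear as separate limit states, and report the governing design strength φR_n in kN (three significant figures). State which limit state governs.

Bolt shear: A_b = π·30²/4 = 706.9 mm²; R_n = 469 × 706.9 × 5 × 1 / 1000 = 1658 kN → 0.75 × 1658 = 1240 kN.
Bearing: edge l_c = 48.5, r_n = 547.1 kN; interior l_c = 87, r_n = 676.8 kN; R_n = 547.1 + 4·676.8 = 3254 kN → 2440 kN.
Block shear: A_gv = 10900, A_nv = 7750, A_nt = 950 mm²; R_n = min(0.6F_uA_nv, 0.6F_yA_gv) + U_bs·F_u·A_nt = 2632 kN → 1970 kN.
Bolt shear governs: 1240 kN.

1240 kN (bolt shear governs)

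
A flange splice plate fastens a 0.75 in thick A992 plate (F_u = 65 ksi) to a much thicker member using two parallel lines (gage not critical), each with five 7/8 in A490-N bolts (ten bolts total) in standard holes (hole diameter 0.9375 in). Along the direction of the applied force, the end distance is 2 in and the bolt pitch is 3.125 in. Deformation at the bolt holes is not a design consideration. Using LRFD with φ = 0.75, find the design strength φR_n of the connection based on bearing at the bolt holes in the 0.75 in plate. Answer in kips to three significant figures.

936 kips

Per bolt r_n = 1.5 l_c t F_u ≤ 3.0 d t F_u; upper limit = 3.0 × 0.875 × 0.75 × 65 = 128 kips.
Edge bolt: l_c = 2 − 0.9375/2 = 1.531 in → 1.5 × 1.531 × 0.75 × 65 = 112 → r_n = 112 kips.
Interior bolts: l_c = 3.125 − 0.9375 = 2.188 in → 1.5 × 2.188 × 0.75 × 65 = 160 → r_n = 128 kips.
R_n = 2 × 112 + 8 × 128 = 1248 kips.
Design strength φR_n = 0.75 × 1248 = 936 kips.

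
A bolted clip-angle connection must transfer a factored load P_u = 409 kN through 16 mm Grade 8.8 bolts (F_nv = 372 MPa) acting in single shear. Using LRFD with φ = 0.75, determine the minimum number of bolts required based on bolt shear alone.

8 bolts

A_b = π·16²/4 = 201.1 mm².
Per-bolt design strength φR_n = 0.75 × 372 × 201.1 × 1 / 1000 = 56.1 kN.
n ≥ 409 / 56.1 = 7.291 → use 8 bolts.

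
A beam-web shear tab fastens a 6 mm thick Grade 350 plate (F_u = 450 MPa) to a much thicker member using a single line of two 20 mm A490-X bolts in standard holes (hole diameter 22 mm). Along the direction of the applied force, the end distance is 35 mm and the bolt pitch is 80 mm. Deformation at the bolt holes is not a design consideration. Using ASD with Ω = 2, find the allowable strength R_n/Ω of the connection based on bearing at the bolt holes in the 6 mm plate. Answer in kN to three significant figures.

Per bolt r_n = 1.5 l_c t F_u ≤ 3.0 d t F_u; upper limit = 3.0 × 20 × 6 × 450 / 1000 = 162 kN.
Edge bolt: l_c = 35 − 22/2 = 24 mm → 1.5 × 24 × 6 × 450 / 1000 = 97.2 → r_n = 97.2 kN.
Interior bolts: l_c = 80 − 22 = 58 mm → 1.5 × 58 × 6 × 450 / 1000 = 234.9 → r_n = 162 kN.
R_n = 1 × 97.2 + 1 × 162 = 259.2 kN.
Allowable strength R_n/Ω = 259.2 / 2 = 130 kN.

130 kN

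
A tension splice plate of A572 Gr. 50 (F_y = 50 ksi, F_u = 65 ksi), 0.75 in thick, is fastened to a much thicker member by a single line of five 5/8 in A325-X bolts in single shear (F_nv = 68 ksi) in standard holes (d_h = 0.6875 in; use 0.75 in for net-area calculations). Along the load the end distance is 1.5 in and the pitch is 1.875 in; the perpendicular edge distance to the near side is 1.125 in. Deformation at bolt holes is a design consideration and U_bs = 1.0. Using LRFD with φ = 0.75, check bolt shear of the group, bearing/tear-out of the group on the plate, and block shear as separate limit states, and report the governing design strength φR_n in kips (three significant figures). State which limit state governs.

Bolt shear: A_b = π·0.625²/4 = 0.3068 in²; R_n = 68 × 0.3068 × 5 × 1 = 104.3 kips → 0.75 × 104.3 = 78.2 kips.
Bearing: edge l_c = 1.156, r_n = 67.64 kips; interior l_c = 1.188, r_n = 69.47 kips; R_n = 67.64 + 4·69.47 = 345.5 kips → 259 kips.
Block shear: A_gv = 6.75, A_nv = 4.219, A_nt = 0.5625 in²; R_n = min(0.6F_uA_nv, 0.6F_yA_gv) + U_bs·F_u·A_nt = 201.1 kips → 151 kips.
Bolt shear governs: 78.2 kips.

78.2 kips (bolt shear governs)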